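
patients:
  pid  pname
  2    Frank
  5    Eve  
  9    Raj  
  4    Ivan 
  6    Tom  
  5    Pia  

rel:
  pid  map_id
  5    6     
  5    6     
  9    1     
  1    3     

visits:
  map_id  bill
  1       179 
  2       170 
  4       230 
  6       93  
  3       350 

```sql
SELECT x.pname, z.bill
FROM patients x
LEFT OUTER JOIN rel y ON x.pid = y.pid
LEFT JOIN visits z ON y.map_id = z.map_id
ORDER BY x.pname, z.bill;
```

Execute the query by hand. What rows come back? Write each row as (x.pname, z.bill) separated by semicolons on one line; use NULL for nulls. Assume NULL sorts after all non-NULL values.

Joins associate left-to-right: patients LEFT JOIN rel on pid gives 8 intermediate row(s).
Then LEFT JOIN `visits z` on map_id: each of those 8 rows is kept; rows whose y.map_id has no match in z get NULL for z's columns.

(Eve, 93); (Eve, 93); (Frank, NULL); (Ivan, NULL); (Pia, 93); (Pia, 93); (Raj, 179); (Tom, NULL)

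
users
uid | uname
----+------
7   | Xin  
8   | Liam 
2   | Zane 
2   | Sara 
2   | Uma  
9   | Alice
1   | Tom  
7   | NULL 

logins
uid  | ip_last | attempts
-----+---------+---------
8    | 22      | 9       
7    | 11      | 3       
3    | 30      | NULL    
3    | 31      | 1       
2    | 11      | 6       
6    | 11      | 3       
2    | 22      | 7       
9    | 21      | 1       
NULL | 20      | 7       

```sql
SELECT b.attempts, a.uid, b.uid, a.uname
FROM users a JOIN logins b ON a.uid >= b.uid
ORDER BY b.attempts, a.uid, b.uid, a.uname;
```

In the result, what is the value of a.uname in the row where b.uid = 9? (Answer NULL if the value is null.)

Alice

INNER JOIN keeps only pairs where the ON condition holds.
Matching on a.uid >= b.uid. A NULL in a compared column never satisfies the condition.
- a[0] uid=7 → 6 match(es) in b → 6 row(s).
- a[1] uid=8 → 7 match(es) in b → 7 row(s).
- a[2] uid=2 → 2 match(es) in b → 2 row(s).
- a[3] uid=2 → 2 match(es) in b → 2 row(s).
- a[4] uid=2 → 2 match(es) in b → 2 row(s).
- a[5] uid=9 → 8 match(es) in b → 8 row(s).
- a[6] uid=1 → no match; dropped.
- a[7] uid=7 → 6 match(es) in b → 6 row(s).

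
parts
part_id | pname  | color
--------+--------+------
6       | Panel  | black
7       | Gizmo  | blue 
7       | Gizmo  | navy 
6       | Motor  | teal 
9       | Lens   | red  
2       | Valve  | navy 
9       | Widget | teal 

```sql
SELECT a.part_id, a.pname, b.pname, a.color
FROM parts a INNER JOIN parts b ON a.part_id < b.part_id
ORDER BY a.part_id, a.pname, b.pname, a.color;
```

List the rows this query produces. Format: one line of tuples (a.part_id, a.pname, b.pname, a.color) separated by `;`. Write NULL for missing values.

INNER JOIN keeps only pairs where the ON condition holds.
Matching on a.part_id < b.part_id.
- a row (part_id=6): matches 4 b row(s) → 4 output row(s).
- a row (part_id=7): matches 2 b row(s) → 2 output row(s).
- a row (part_id=7): matches 2 b row(s) → 2 output row(s).
- a row (part_id=6): matches 4 b row(s) → 4 output row(s).
- a row (part_id=9): no match → dropped.
- a row (part_id=2): matches 6 b row(s) → 6 output row(s).
- a row (part_id=9): no match → dropped.

(2, Valve, Gizmo, navy); (2, Valve, Gizmo, navy); (2, Valve, Lens, navy); (2, Valve, Motor, navy); (2, Valve, Panel, navy); (2, Valve, Widget, navy); (6, Motor, Gizmo, teal); (6, Motor, Gizmo, teal); (6, Motor, Lens, teal); (6, Motor, Widget, teal); (6, Panel, Gizmo, black); (6, Panel, Gizmo, black); (6, Panel, Lens, black); (6, Panel, Widget, black); (7, Gizmo, Lens, blue); (7, Gizmo, Lens, navy); (7, Gizmo, Widget, blue); (7, Gizmo, Widget, navy)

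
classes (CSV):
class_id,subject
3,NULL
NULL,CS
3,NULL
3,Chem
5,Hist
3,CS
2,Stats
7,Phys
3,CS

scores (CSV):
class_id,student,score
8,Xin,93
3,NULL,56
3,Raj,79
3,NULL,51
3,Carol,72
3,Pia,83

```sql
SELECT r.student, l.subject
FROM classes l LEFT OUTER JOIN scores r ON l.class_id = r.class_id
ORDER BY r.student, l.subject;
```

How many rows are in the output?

LEFT JOIN keeps every row from `classes`; unmatched rows get NULL for `scores`'s columns.
Matching on l.class_id = r.class_id. A NULL in a compared column never satisfies the condition.
- l (class_id=3) pairs with 5 row(s) of r.
- l (class_id=NULL) has no partner → padded with NULL.
- l (class_id=3) pairs with 5 row(s) of r.
- l (class_id=3) pairs with 5 row(s) of r.
- l (class_id=5) has no partner → padded with NULL.
- l (class_id=3) pairs with 5 row(s) of r.
- l (class_id=2) has no partner → padded with NULL.
- l (class_id=7) has no partner → padded with NULL.
- l (class_id=3) pairs with 5 row(s) of r.
Total: 25 matched + 4 padded = 29 rows.

29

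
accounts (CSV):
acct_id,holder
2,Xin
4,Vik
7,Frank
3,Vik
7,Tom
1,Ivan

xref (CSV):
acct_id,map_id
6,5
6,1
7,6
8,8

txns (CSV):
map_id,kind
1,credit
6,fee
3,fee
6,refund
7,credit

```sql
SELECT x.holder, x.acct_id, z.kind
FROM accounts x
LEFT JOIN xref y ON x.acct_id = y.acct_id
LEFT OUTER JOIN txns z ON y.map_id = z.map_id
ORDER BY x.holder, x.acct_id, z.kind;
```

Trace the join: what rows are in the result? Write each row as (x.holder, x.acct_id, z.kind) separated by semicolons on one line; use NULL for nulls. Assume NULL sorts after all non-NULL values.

Step 1 — x LEFT JOIN y on acct_id → 6 row(s).
Then LEFT JOIN `txns z` on map_id: each of those 6 rows is kept; rows whose y.map_id has no match in z get NULL for z's columns.

(Frank, 7, fee); (Frank, 7, refund); (Ivan, 1, NULL); (Tom, 7, fee); (Tom, 7, refund); (Vik, 3, NULL); (Vik, 4, NULL); (Xin, 2, NULL)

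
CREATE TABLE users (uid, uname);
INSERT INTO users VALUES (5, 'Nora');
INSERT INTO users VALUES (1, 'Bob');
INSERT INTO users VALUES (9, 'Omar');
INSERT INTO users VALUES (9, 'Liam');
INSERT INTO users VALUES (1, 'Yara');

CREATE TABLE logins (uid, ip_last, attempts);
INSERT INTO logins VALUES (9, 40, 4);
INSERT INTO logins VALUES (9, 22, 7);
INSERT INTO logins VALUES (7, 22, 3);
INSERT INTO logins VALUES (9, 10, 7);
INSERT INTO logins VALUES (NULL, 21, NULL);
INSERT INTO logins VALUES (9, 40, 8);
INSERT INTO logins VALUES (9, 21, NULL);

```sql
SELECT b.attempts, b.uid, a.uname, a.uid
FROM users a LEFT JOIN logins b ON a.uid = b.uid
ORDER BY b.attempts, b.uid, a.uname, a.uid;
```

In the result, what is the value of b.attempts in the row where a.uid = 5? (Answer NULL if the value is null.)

NULL

LEFT JOIN keeps every row from `users`; unmatched rows get NULL for `logins`'s columns.
Matching on a.uid = b.uid. A NULL in a compared column never satisfies the condition.
- uid=5: no b row matches, row kept with b columns NULL.
- uid=1: no b row matches, row kept with b columns NULL.
- uid=9: 5 matching b row(s), so 5 row(s) emitted.
- uid=9: 5 matching b row(s), so 5 row(s) emitted.
- uid=1: no b row matches, row kept with b columns NULL.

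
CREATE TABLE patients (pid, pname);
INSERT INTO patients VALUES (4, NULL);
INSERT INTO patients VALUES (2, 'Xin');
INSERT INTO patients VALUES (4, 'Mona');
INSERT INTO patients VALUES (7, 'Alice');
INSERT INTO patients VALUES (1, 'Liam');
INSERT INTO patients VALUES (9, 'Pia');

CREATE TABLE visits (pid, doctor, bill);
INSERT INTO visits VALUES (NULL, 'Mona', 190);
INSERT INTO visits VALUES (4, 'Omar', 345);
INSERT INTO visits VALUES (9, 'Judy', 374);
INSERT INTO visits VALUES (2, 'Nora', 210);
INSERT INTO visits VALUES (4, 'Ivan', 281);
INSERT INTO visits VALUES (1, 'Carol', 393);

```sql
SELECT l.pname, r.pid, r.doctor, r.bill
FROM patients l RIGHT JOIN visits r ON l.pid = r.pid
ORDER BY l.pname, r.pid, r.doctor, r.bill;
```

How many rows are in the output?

8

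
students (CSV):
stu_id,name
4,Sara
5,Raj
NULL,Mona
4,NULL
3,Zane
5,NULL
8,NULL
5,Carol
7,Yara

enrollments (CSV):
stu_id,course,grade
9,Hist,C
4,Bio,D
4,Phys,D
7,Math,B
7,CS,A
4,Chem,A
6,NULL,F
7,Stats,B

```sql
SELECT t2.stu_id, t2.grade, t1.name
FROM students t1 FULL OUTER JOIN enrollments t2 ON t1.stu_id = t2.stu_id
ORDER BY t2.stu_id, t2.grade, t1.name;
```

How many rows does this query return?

17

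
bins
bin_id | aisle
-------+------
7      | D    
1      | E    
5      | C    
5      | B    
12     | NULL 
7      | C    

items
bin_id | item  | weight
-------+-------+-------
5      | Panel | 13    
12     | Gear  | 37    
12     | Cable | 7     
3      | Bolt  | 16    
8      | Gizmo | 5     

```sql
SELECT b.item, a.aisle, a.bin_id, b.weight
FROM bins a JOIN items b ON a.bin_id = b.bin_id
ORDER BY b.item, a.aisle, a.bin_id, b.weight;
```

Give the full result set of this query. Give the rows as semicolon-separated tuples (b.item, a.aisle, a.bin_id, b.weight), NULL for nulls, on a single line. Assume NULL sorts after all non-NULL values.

INNER JOIN keeps only pairs where the ON condition holds.
Matching on a.bin_id = b.bin_id.
- a row (bin_id=7): no match → dropped.
- a row (bin_id=1): no match → dropped.
- a row (bin_id=5): matches 1 b row(s) → 1 output row(s).
- a row (bin_id=5): matches 1 b row(s) → 1 output row(s).
- a row (bin_id=12): matches 2 b row(s) → 2 output row(s).
- a row (bin_id=7): no match → dropped.
After projecting and ordering:
b.item | a.aisle | a.bin_id | b.weight
Cable | NULL | 12 | 7
Gear | NULL | 12 | 37
Panel | B | 5 | 13
Panel | C | 5 | 13

(Cable, NULL, 12, 7); (Gear, NULL, 12, 37); (Panel, B, 5, 13); (Panel, C, 5, 13)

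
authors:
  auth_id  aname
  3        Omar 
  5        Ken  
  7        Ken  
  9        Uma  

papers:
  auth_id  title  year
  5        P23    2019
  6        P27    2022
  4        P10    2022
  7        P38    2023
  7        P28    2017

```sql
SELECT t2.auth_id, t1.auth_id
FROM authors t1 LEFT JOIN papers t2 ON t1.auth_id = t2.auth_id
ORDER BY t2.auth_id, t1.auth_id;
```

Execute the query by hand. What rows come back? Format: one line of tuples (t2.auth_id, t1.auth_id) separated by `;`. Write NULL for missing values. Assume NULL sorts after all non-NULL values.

(5, 5); (7, 7); (7, 7); (NULL, 3); (NULL, 9)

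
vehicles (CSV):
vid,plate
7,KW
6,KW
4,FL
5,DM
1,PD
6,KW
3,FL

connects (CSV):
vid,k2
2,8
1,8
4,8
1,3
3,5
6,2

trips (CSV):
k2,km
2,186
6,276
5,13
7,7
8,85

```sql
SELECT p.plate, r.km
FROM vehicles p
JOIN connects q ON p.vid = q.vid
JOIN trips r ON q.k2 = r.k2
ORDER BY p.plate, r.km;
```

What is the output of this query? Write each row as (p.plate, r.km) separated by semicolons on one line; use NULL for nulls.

Step 1 — p INNER JOIN q on vid → 6 row(s).
Then INNER JOIN `trips r` on k2: keep only rows whose q.k2 appears in r.

(FL, 13); (FL, 85); (KW, 186); (KW, 186); (PD, 85)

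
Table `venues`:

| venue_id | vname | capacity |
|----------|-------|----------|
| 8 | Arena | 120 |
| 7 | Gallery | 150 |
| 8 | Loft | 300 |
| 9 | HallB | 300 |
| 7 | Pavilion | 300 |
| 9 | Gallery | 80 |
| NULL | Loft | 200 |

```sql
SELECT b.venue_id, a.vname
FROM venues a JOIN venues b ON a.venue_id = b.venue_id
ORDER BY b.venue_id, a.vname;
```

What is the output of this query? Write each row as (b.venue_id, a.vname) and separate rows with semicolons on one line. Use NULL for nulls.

(7, Gallery); (7, Gallery); (7, Pavilion); (7, Pavilion); (8, Arena); (8, Arena); (8, Loft); (8, Loft); (9, Gallery); (9, Gallery); (9, HallB); (9, HallB)

INNER JOIN keeps only pairs where the ON condition holds.
Matching on a.venue_id = b.venue_id. A NULL in a compared column never satisfies the condition.
- venue_id=8: 2 matching b row(s), so 2 row(s) emitted.
- venue_id=7: 2 matching b row(s), so 2 row(s) emitted.
- venue_id=8: 2 matching b row(s), so 2 row(s) emitted.
- venue_id=9: 2 matching b row(s), so 2 row(s) emitted.
- venue_id=7: 2 matching b row(s), so 2 row(s) emitted.
- venue_id=9: 2 matching b row(s), so 2 row(s) emitted.
- venue_id=NULL: no matching b row, dropped.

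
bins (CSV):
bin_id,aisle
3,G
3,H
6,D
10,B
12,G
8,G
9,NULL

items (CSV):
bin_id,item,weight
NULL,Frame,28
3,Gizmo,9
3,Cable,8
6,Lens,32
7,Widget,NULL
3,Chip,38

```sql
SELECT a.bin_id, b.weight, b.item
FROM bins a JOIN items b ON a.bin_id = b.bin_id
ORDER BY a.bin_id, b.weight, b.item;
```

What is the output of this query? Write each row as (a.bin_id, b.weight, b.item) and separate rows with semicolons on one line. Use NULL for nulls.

INNER JOIN keeps only pairs where the ON condition holds.
Matching on a.bin_id = b.bin_id. A NULL in a compared column never satisfies the condition.
- a row (bin_id=3): matches 3 b row(s) → 3 output row(s).
- a row (bin_id=3): matches 3 b row(s) → 3 output row(s).
- a row (bin_id=6): matches 1 b row(s) → 1 output row(s).
- a row (bin_id=10): no match → dropped.
- a row (bin_id=12): no match → dropped.
- a row (bin_id=8): no match → dropped.
- a row (bin_id=9): no match → dropped.
After projecting and ordering:
a.bin_id | b.weight | b.item
3 | 8 | Cable
3 | 8 | Cable
3 | 9 | Gizmo
3 | 9 | Gizmo
3 | 38 | Chip
3 | 38 | Chip
6 | 32 | Lens

(3, 8, Cable); (3, 8, Cable); (3, 9, Gizmo); (3, 9, Gizmo); (3, 38, Chip); (3, 38, Chip); (6, 32, Lens)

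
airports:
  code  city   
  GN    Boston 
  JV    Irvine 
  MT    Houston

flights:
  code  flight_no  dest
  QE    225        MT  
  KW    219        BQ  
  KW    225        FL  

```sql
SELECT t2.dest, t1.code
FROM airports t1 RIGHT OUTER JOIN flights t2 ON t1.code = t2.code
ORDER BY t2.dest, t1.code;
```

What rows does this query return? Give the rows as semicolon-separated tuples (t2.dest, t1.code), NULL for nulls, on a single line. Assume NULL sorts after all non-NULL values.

RIGHT JOIN keeps every row from `flights`; unmatched rows get NULL for `airports`'s columns.
Matching on t1.code = t2.code.
- t1[0] code=GN → no match.
- t1[1] code=JV → no match.
- t1[2] code=MT → no match.
- plus 3 unmatched t2 row(s), each kept with NULL t1 columns.
After projecting and ordering:
t2.dest | t1.code
BQ | NULL
FL | NULL
MT | NULL

(BQ, NULL); (FL, NULL); (MT, NULL)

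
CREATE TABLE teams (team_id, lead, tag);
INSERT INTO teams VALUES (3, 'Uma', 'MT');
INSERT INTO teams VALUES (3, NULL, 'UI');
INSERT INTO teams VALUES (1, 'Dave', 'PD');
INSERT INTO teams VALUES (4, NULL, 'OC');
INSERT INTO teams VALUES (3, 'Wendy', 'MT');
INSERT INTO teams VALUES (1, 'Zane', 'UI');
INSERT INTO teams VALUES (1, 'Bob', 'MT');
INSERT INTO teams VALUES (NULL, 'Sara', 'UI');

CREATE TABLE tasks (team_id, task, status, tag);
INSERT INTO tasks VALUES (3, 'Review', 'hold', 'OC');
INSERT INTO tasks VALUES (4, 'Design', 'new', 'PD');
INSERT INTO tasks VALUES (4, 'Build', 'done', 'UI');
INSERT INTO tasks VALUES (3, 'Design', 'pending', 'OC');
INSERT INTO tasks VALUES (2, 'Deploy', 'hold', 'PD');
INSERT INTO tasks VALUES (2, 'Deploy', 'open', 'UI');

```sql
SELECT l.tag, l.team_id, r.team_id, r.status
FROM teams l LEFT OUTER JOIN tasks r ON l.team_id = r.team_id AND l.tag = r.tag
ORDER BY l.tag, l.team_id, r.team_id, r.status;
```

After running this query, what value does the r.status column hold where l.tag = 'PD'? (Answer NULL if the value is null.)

NULL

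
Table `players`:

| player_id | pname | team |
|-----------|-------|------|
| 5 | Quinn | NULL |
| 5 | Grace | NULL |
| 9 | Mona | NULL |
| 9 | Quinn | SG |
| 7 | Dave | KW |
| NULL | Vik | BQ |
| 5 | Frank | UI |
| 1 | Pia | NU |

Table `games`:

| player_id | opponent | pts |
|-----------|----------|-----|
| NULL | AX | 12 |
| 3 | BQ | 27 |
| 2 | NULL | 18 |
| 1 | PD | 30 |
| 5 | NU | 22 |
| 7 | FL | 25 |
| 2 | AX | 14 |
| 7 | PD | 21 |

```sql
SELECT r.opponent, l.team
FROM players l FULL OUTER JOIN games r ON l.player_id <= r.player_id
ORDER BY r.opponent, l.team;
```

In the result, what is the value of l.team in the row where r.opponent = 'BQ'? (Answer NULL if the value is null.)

NU

FULL OUTER JOIN keeps every row from both sides; unmatched rows get NULL for the other side's columns.
Matching on l.player_id <= r.player_id. A NULL in a compared column never satisfies the condition.
Matched pairs: 18; unmatched l rows kept: 3; unmatched r rows kept: 1.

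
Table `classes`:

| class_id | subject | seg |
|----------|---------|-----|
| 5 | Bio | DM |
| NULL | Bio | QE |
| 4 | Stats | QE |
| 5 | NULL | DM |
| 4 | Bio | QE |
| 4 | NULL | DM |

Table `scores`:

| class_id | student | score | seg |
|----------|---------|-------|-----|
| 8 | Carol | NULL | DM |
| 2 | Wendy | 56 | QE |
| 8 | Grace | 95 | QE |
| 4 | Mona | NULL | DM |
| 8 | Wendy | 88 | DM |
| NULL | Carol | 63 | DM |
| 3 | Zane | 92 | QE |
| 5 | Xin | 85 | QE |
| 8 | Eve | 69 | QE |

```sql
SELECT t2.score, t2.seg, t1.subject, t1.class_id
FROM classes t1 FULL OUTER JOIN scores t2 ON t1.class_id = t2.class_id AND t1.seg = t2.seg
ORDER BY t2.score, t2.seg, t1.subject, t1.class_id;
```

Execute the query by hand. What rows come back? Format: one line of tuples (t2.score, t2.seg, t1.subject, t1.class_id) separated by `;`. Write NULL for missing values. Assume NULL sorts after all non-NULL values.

FULL OUTER JOIN keeps every row from both sides; unmatched rows get NULL for the other side's columns.
Matching on t1.class_id = t2.class_id AND t1.seg = t2.seg. A NULL in a compared column never satisfies the condition.
Matched pairs: 1; unmatched t1 rows kept: 5; unmatched t2 rows kept: 8.

(56, QE, NULL, NULL); (63, DM, NULL, NULL); (69, QE, NULL, NULL); (85, QE, NULL, NULL); (88, DM, NULL, NULL); (92, QE, NULL, NULL); (95, QE, NULL, NULL); (NULL, DM, NULL, 4); (NULL, DM, NULL, NULL); (NULL, NULL, Bio, 4); (NULL, NULL, Bio, 5); (NULL, NULL, Bio, NULL); (NULL, NULL, Stats, 4); (NULL, NULL, NULL, 5)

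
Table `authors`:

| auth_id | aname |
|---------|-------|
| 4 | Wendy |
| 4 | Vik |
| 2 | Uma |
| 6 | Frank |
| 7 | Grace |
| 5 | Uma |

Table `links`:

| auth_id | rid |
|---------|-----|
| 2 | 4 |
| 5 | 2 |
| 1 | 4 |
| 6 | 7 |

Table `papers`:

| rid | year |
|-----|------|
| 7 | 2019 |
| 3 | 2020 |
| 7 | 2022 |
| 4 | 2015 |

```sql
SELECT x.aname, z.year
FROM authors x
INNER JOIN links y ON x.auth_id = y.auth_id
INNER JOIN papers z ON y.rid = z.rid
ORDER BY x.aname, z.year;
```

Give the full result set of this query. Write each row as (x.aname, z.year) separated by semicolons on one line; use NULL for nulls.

(Frank, 2019); (Frank, 2022); (Uma, 2015)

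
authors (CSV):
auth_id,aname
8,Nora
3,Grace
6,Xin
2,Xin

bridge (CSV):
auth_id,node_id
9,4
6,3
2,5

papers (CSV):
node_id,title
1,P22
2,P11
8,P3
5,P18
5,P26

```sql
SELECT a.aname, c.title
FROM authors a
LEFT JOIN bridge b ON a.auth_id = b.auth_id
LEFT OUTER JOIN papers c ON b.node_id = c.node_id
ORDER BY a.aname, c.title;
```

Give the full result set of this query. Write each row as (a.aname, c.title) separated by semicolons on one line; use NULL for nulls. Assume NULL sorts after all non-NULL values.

Evaluate left to right. First `authors a LEFT JOIN bridge b` on auth_id: 4 row(s).
Then LEFT JOIN `papers c` on node_id: each of those 4 rows is kept; rows whose b.node_id has no match in c get NULL for c's columns.

(Grace, NULL); (Nora, NULL); (Xin, P18); (Xin, P26); (Xin, NULL)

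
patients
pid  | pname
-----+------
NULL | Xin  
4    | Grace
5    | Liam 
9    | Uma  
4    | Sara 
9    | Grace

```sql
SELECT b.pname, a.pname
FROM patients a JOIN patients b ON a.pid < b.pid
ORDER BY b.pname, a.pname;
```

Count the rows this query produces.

8

INNER JOIN keeps only pairs where the ON condition holds.
Matching on a.pid < b.pid. A NULL in a compared column never satisfies the condition.
- a row (pid=NULL): no match → dropped.
- a row (pid=4): matches 3 b row(s) → 3 output row(s).
- a row (pid=5): matches 2 b row(s) → 2 output row(s).
- a row (pid=9): no match → dropped.
- a row (pid=4): matches 3 b row(s) → 3 output row(s).
- a row (pid=9): no match → dropped.
Total: 8 rows.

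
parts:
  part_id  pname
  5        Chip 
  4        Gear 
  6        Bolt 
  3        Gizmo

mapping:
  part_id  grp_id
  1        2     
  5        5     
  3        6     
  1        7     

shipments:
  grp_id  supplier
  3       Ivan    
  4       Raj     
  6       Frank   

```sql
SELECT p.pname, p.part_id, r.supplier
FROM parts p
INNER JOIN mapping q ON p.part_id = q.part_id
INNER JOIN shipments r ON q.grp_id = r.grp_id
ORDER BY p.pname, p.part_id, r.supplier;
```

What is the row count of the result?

Joins associate left-to-right: parts INNER JOIN mapping on part_id gives 2 intermediate row(s).
Then INNER JOIN `shipments r` on grp_id: keep only rows whose q.grp_id appears in r.
Result: 1 row(s).

1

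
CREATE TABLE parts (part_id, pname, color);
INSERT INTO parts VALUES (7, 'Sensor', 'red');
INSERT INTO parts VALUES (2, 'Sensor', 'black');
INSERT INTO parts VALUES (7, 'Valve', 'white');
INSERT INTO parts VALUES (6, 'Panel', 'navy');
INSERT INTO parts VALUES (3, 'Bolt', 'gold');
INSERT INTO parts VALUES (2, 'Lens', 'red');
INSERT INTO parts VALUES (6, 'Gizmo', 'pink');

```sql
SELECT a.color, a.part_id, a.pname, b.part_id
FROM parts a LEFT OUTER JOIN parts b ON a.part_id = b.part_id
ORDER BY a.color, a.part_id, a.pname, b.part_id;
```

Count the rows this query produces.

LEFT JOIN keeps every row from `parts a`; unmatched rows get NULL for `parts b`'s columns.
Matching on a.part_id = b.part_id.
- part_id=7: 2 matching b row(s), so 2 row(s) emitted.
- part_id=2: 2 matching b row(s), so 2 row(s) emitted.
- part_id=7: 2 matching b row(s), so 2 row(s) emitted.
- part_id=6: 2 matching b row(s), so 2 row(s) emitted.
- part_id=3: 1 matching b row(s), so 1 row(s) emitted.
- part_id=2: 2 matching b row(s), so 2 row(s) emitted.
- part_id=6: 2 matching b row(s), so 2 row(s) emitted.
Total: 13 rows.

13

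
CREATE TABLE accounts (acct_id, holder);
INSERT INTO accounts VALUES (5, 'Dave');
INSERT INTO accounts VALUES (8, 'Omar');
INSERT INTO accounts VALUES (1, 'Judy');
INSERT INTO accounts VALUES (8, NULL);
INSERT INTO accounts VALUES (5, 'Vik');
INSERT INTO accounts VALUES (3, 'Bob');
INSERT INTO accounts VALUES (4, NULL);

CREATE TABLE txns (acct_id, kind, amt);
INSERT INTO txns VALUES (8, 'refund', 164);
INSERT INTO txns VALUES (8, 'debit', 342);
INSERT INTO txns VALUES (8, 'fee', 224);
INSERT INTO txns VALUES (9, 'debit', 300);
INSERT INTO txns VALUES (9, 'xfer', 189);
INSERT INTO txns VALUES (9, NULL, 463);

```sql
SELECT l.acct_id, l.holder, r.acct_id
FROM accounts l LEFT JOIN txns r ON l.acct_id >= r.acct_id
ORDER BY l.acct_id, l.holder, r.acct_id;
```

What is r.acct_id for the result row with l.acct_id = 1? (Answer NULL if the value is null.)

NULL

LEFT JOIN keeps every row from `accounts`; unmatched rows get NULL for `txns`'s columns.
Matching on l.acct_id >= r.acct_id.
- l[0] acct_id=5 → no match; kept with NULLs on the r side.
- l[1] acct_id=8 → 3 match(es) in r → 3 row(s).
- l[2] acct_id=1 → no match; kept with NULLs on the r side.
- l[3] acct_id=8 → 3 match(es) in r → 3 row(s).
- l[4] acct_id=5 → no match; kept with NULLs on the r side.
- l[5] acct_id=3 → no match; kept with NULLs on the r side.
- l[6] acct_id=4 → no match; kept with NULLs on the r side.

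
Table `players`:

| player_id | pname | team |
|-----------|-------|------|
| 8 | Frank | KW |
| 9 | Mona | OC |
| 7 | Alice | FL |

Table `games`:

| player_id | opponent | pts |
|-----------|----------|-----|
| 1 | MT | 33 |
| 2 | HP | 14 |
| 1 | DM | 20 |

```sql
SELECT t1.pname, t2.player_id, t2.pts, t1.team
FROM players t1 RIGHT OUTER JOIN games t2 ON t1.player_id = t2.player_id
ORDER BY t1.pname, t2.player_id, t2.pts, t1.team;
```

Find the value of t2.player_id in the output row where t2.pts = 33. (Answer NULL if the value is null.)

RIGHT JOIN keeps every row from `games`; unmatched rows get NULL for `players`'s columns.
Matching on t1.player_id = t2.player_id.
- t1 (player_id=8) has no partner in t2.
- t1 (player_id=9) has no partner in t2.
- t1 (player_id=7) has no partner in t2.
- plus 3 unmatched t2 row(s), each kept with NULL t1 columns.

1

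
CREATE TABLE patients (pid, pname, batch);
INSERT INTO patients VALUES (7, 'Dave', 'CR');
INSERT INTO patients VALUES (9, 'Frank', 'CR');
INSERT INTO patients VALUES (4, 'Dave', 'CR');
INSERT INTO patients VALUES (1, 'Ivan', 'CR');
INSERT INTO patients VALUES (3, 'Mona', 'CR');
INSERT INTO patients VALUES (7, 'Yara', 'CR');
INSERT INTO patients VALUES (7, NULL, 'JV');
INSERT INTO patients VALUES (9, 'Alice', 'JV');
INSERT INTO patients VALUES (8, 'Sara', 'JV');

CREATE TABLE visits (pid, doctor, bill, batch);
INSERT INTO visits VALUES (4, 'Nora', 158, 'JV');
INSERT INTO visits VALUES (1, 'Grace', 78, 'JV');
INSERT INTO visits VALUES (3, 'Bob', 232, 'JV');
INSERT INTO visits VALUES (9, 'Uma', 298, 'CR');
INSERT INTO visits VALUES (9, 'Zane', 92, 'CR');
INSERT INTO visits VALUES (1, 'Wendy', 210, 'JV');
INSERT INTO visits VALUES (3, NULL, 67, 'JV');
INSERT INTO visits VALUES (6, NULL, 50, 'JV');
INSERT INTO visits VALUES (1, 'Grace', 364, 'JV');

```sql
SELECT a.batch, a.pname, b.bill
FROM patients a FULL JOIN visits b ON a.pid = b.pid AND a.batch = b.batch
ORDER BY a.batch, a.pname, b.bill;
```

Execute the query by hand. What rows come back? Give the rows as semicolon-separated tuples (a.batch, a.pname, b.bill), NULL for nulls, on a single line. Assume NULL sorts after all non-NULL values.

(CR, Dave, NULL); (CR, Dave, NULL); (CR, Frank, 92); (CR, Frank, 298); (CR, Ivan, NULL); (CR, Mona, NULL); (CR, Yara, NULL); (JV, Alice, NULL); (JV, Sara, NULL); (JV, NULL, NULL); (NULL, NULL, 50); (NULL, NULL, 67); (NULL, NULL, 78); (NULL, NULL, 158); (NULL, NULL, 210); (NULL, NULL, 232); (NULL, NULL, 364)

FULL OUTER JOIN keeps every row from both sides; unmatched rows get NULL for the other side's columns.
Matching on a.pid = b.pid AND a.batch = b.batch.
- pid=7, batch=CR: no b row matches, row kept with b columns NULL.
- pid=9, batch=CR: 2 matching b row(s), so 2 row(s) emitted.
- pid=4, batch=CR: no b row matches, row kept with b columns NULL.
- pid=1, batch=CR: no b row matches, row kept with b columns NULL.
- pid=3, batch=CR: no b row matches, row kept with b columns NULL.
- pid=7, batch=CR: no b row matches, row kept with b columns NULL.
- pid=7, batch=JV: no b row matches, row kept with b columns NULL.
- pid=9, batch=JV: no b row matches, row kept with b columns NULL.
- pid=8, batch=JV: no b row matches, row kept with b columns NULL.
- 7 row(s) from b found no a partner → padded with NULL.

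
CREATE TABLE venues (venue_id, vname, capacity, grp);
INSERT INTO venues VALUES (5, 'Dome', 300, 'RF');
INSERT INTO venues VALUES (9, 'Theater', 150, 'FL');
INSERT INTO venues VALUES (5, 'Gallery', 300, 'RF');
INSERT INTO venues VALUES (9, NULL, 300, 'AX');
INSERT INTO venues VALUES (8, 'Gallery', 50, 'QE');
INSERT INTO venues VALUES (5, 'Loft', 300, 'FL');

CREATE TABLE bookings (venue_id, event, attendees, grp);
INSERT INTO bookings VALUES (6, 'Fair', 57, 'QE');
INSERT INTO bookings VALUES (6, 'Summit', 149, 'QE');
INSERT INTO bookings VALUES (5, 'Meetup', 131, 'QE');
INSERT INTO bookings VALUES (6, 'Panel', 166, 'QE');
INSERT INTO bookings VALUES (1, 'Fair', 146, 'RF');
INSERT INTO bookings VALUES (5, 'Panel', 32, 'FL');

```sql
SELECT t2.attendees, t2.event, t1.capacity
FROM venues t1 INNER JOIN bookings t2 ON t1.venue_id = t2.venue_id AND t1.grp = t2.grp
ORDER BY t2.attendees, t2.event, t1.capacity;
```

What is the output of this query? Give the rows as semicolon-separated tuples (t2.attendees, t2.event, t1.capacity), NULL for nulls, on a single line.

(32, Panel, 300)

INNER JOIN keeps only pairs where the ON condition holds.
Matching on t1.venue_id = t2.venue_id AND t1.grp = t2.grp.
Matched pairs: 1.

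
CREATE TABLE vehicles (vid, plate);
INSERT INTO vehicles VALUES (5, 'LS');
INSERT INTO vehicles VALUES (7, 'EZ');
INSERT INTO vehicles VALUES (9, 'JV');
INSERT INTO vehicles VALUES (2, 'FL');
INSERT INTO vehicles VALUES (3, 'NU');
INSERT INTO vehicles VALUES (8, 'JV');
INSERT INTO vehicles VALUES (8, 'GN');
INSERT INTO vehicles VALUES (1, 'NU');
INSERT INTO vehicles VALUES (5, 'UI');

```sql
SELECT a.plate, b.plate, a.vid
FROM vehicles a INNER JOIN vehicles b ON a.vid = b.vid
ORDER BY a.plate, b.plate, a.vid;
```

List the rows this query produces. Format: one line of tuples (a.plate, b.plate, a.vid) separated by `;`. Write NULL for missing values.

(EZ, EZ, 7); (FL, FL, 2); (GN, GN, 8); (GN, JV, 8); (JV, GN, 8); (JV, JV, 8); (JV, JV, 9); (LS, LS, 5); (LS, UI, 5); (NU, NU, 1); (NU, NU, 3); (UI, LS, 5); (UI, UI, 5)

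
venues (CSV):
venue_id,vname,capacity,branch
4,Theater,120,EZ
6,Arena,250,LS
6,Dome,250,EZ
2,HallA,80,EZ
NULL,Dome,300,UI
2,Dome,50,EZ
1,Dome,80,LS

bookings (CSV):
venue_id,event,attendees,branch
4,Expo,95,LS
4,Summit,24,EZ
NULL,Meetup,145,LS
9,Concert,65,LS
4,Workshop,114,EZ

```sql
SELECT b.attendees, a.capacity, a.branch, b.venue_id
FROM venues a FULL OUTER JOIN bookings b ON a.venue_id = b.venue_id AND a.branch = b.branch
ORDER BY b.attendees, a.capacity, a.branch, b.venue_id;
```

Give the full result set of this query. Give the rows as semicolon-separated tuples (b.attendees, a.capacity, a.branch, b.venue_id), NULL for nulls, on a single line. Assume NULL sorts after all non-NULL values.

FULL OUTER JOIN keeps every row from both sides; unmatched rows get NULL for the other side's columns.
Matching on a.venue_id = b.venue_id AND a.branch = b.branch. A NULL in a compared column never satisfies the condition.
- a[0] venue_id=4, branch=EZ → 2 match(es) in b → 2 row(s).
- a[1] venue_id=6, branch=LS → no match; kept with NULLs on the b side.
- a[2] venue_id=6, branch=EZ → no match; kept with NULLs on the b side.
- a[3] venue_id=2, branch=EZ → no match; kept with NULLs on the b side.
- a[4] venue_id=NULL, branch=UI → no match; kept with NULLs on the b side.
- a[5] venue_id=2, branch=EZ → no match; kept with NULLs on the b side.
- a[6] venue_id=1, branch=LS → no match; kept with NULLs on the b side.
- 3 row(s) from b found no a partner → padded with NULL.

(24, 120, EZ, 4); (65, NULL, NULL, 9); (95, NULL, NULL, 4); (114, 120, EZ, 4); (145, NULL, NULL, NULL); (NULL, 50, EZ, NULL); (NULL, 80, EZ, NULL); (NULL, 80, LS, NULL); (NULL, 250, EZ, NULL); (NULL, 250, LS, NULL); (NULL, 300, UI, NULL)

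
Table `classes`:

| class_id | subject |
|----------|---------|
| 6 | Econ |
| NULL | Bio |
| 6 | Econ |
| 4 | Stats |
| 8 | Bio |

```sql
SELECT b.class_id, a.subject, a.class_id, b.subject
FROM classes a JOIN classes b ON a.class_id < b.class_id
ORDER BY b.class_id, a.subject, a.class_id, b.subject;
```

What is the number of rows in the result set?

INNER JOIN keeps only pairs where the ON condition holds.
Matching on a.class_id < b.class_id. A NULL in a compared column never satisfies the condition.
Matched pairs: 5.
Total: 5 rows.

5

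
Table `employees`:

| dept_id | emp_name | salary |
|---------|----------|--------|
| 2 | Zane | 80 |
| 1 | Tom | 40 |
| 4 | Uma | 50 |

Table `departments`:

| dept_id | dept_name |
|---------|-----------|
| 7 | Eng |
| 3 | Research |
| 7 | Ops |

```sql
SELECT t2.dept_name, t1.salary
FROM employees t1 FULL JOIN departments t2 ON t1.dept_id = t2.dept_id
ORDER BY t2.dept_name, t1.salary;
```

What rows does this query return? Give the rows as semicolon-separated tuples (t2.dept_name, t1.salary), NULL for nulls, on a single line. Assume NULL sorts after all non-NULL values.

(Eng, NULL); (Ops, NULL); (Research, NULL); (NULL, 40); (NULL, 50); (NULL, 80)

FULL OUTER JOIN keeps every row from both sides; unmatched rows get NULL for the other side's columns.
Matching on t1.dept_id = t2.dept_id.
- t1 (dept_id=2) has no partner → padded with NULL.
- t1 (dept_id=1) has no partner → padded with NULL.
- t1 (dept_id=4) has no partner → padded with NULL.
- 3 t2 row(s) had no t1 match → kept, t1 columns NULL.
After projecting and ordering:
t2.dept_name | t1.salary
Eng | NULL
Ops | NULL
Research | NULL
NULL | 40
NULL | 50
NULL | 80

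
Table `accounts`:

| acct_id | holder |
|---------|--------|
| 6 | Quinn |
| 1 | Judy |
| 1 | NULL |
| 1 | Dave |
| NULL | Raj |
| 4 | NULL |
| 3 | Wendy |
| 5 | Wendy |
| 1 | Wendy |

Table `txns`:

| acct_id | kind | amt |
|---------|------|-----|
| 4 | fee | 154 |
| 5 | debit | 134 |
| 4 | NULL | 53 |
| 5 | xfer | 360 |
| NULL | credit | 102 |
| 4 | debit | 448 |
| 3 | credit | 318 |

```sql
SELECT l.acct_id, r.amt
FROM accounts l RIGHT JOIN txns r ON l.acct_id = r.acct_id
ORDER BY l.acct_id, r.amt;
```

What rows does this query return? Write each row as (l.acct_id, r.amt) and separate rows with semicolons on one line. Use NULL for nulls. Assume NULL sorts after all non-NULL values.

RIGHT JOIN keeps every row from `txns`; unmatched rows get NULL for `accounts`'s columns.
Matching on l.acct_id = r.acct_id. A NULL in a compared column never satisfies the condition.
- l (acct_id=6) has no partner in r.
- l (acct_id=1) has no partner in r.
- l (acct_id=1) has no partner in r.
- l (acct_id=1) has no partner in r.
- l (acct_id=NULL) has no partner in r.
- l (acct_id=4) pairs with 3 row(s) of r.
- l (acct_id=3) pairs with 1 row(s) of r.
- l (acct_id=5) pairs with 2 row(s) of r.
- l (acct_id=1) has no partner in r.
- 1 r row(s) had no l match → kept, l columns NULL.
After projecting and ordering:
l.acct_id | r.amt
3 | 318
4 | 53
4 | 154
4 | 448
5 | 134
5 | 360
NULL | 102

(3, 318); (4, 53); (4, 154); (4, 448); (5, 134); (5, 360); (NULL, 102)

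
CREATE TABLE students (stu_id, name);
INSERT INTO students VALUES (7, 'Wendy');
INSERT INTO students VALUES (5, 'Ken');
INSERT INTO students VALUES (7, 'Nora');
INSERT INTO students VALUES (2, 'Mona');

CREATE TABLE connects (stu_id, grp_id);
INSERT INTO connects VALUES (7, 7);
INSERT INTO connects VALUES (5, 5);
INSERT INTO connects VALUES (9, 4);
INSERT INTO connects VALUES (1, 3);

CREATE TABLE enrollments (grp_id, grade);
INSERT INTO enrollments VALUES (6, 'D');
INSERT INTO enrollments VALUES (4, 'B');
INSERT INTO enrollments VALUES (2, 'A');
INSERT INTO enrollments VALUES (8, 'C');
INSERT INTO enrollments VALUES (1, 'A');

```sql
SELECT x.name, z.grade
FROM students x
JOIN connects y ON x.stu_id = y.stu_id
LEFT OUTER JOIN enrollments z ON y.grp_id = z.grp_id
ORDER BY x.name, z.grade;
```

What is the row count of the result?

3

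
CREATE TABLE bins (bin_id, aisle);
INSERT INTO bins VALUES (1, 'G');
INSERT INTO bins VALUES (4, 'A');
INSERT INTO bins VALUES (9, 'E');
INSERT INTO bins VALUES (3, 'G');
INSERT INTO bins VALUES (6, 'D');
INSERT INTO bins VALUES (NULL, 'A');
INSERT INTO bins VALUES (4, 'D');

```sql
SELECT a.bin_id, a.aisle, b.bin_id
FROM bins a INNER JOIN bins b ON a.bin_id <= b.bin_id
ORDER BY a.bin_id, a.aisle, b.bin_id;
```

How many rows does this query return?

22

INNER JOIN keeps only pairs where the ON condition holds.
Matching on a.bin_id <= b.bin_id. A NULL in a compared column never satisfies the condition.
Matched pairs: 22.
Total: 22 rows.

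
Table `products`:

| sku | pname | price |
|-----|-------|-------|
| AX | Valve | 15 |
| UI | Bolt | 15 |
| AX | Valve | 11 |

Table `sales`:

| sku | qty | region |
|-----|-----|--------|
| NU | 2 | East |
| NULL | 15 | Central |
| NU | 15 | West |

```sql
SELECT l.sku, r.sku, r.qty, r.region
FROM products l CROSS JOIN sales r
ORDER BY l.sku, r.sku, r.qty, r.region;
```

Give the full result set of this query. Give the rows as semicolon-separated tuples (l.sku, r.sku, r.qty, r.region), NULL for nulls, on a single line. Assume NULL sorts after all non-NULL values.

CROSS JOIN pairs every row of `products` with every row of `sales`: 3 × 3 = 9 rows.
After projecting and ordering:
l.sku | r.sku | r.qty | r.region
AX | NU | 2 | East
AX | NU | 2 | East
AX | NU | 15 | West
AX | NU | 15 | West
AX | NULL | 15 | Central
AX | NULL | 15 | Central
UI | NU | 2 | East
UI | NU | 15 | West
UI | NULL | 15 | Central

(AX, NU, 2, East); (AX, NU, 2, East); (AX, NU, 15, West); (AX, NU, 15, West); (AX, NULL, 15, Central); (AX, NULL, 15, Central); (UI, NU, 2, East); (UI, NU, 15, West); (UI, NULL, 15, Central)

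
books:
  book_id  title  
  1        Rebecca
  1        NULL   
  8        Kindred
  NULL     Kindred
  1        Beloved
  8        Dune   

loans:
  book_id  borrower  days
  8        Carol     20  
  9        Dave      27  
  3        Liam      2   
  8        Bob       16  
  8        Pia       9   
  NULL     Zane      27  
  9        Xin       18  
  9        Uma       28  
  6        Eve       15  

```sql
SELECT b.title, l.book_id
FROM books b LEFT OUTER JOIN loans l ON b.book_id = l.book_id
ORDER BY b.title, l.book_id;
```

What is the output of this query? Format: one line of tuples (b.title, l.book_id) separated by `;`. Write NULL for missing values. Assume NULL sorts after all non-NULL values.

LEFT JOIN keeps every row from `books`; unmatched rows get NULL for `loans`'s columns.
Matching on b.book_id = l.book_id. A NULL in a compared column never satisfies the condition.
- b row (book_id=1): no match → kept, l columns NULL.
- b row (book_id=1): no match → kept, l columns NULL.
- b row (book_id=8): matches 3 l row(s) → 3 output row(s).
- b row (book_id=NULL): no match → kept, l columns NULL.
- b row (book_id=1): no match → kept, l columns NULL.
- b row (book_id=8): matches 3 l row(s) → 3 output row(s).
After projecting and ordering:
b.title | l.book_id
Beloved | NULL
Dune | 8
Dune | 8
Dune | 8
Kindred | 8
Kindred | 8
Kindred | 8
Kindred | NULL
Rebecca | NULL
NULL | NULL

(Beloved, NULL); (Dune, 8); (Dune, 8); (Dune, 8); (Kindred, 8); (Kindred, 8); (Kindred, 8); (Kindred, NULL); (Rebecca, NULL); (NULL, NULL)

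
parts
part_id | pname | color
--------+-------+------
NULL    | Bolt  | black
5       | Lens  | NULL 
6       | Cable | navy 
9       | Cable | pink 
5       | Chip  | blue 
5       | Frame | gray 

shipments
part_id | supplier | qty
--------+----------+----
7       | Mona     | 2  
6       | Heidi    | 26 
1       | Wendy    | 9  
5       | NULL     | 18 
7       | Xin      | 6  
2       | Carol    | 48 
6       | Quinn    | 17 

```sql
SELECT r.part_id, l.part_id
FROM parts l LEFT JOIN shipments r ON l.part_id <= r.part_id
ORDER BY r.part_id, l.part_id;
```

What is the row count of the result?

21

LEFT JOIN keeps every row from `parts`; unmatched rows get NULL for `shipments`'s columns.
Matching on l.part_id <= r.part_id. A NULL in a compared column never satisfies the condition.
- l (part_id=NULL) has no partner → padded with NULL.
- l (part_id=5) pairs with 5 row(s) of r.
- l (part_id=6) pairs with 4 row(s) of r.
- l (part_id=9) has no partner → padded with NULL.
- l (part_id=5) pairs with 5 row(s) of r.
- l (part_id=5) pairs with 5 row(s) of r.
Total: 19 matched + 2 padded = 21 rows.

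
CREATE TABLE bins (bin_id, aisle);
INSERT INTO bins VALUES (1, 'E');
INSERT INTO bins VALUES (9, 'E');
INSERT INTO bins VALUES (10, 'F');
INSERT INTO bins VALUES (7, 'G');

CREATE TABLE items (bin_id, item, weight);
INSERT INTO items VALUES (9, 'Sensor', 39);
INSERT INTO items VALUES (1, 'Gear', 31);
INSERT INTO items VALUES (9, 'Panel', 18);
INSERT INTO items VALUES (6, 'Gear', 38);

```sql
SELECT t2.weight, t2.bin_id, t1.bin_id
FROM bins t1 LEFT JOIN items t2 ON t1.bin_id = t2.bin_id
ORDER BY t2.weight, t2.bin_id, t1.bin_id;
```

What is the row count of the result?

LEFT JOIN keeps every row from `bins`; unmatched rows get NULL for `items`'s columns.
Matching on t1.bin_id = t2.bin_id.
Matched pairs: 3; unmatched t1 rows kept: 2.
Total: 3 matched + 2 padded = 5 rows.

5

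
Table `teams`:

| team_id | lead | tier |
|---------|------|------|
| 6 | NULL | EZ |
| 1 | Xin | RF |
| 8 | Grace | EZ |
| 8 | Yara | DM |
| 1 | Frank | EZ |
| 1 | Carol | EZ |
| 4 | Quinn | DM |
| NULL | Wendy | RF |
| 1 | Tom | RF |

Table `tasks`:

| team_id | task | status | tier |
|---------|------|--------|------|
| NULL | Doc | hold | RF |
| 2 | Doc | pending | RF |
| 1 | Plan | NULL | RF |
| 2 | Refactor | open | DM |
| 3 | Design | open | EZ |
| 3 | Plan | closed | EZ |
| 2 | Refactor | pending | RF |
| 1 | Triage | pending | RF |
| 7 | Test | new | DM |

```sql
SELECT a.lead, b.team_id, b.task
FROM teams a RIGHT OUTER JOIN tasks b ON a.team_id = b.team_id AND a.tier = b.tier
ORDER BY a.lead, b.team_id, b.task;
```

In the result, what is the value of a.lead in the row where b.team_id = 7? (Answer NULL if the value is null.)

RIGHT JOIN keeps every row from `tasks`; unmatched rows get NULL for `teams`'s columns.
Matching on a.team_id = b.team_id AND a.tier = b.tier. A NULL in a compared column never satisfies the condition.
- a row (team_id=6, tier=EZ): no match.
- a row (team_id=1, tier=RF): matches 2 b row(s) → 2 output row(s).
- a row (team_id=8, tier=EZ): no match.
- a row (team_id=8, tier=DM): no match.
- a row (team_id=1, tier=EZ): no match.
- a row (team_id=1, tier=EZ): no match.
- a row (team_id=4, tier=DM): no match.
- a row (team_id=NULL, tier=RF): no match.
- a row (team_id=1, tier=RF): matches 2 b row(s) → 2 output row(s).
- 7 b row(s) had no a match → kept, a columns NULL.

NULL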